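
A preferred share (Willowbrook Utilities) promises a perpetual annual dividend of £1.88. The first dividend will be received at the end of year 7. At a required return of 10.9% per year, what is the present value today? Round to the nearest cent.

£9.27

Value at end of year 6: C / r = £1.88 / 0.109 = £17.2477
Discount to today: PV = £17.2477 / (1 + 0.109)^6 = £17.2477 / 1.860327 = £9.27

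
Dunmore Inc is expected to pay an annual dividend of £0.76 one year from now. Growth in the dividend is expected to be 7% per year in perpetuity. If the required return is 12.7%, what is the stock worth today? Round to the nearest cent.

Growing perpetuity: P = D₁ / (r − g) = £0.7600 / (0.127 − 0.07) = £13.33

£13.33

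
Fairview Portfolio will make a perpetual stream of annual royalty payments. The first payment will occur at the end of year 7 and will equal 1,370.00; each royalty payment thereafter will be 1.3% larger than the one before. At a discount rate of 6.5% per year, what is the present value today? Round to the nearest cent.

Value at end of year 6: C₁ / (r − g) = 1,370.00 / (0.065 − 0.013) = 26,346.1538
Discount to today: PV = 26,346.1538 / (1 + 0.065)^6 = 26,346.1538 / 1.459142 = 18,055.92

18055.92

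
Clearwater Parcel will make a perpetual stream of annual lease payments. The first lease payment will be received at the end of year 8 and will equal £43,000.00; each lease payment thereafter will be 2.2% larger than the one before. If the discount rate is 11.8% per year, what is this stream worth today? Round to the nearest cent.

Value at end of year 7: C₁ / (r − g) = £43,000.00 / (0.118 − 0.022) = £447,916.6667
Discount to today: PV = £447,916.6667 / (1 + 0.118)^7 = £447,916.6667 / 2.183195 = £205,165.63

£205165.63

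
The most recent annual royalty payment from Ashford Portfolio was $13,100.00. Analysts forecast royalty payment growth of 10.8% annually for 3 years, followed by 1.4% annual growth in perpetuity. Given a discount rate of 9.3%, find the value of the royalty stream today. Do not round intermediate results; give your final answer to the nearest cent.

D_1 = 14514.80000
D_2 = 16082.39840
D_3 = 17819.29743
Terminal value at year 3: TV = D_3×(1+g_2)/(r−g_2) = 18068.76759/0.079 = 228718.57710
P_0 = D_1/(1+r)^1 + D_2/(1+r)^2 + D_3/(1+r)^3 + TV/(1+r)^3
    = 13279.78042 + 13462.02809 + 13646.77688 + 175162.42727 = 215551.01266

$215551.01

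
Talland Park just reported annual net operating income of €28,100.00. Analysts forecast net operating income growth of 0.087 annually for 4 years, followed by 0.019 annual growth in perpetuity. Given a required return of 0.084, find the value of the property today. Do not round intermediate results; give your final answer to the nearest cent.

D_1 = 30544.70000
D_2 = 33202.08890
D_3 = 36090.67063
D_4 = 39230.55898
Terminal value at year 4: TV = D_4×(1+g_2)/(r−g_2) = 39975.93960/0.065 = 615014.45539
P_0 = D_1/(1+r)^1 + D_2/(1+r)^2 + D_3/(1+r)^3 + D_4/(1+r)^4 + TV/(1+r)^4
    = 28177.76753 + 28255.75028 + 28333.94885 + 28412.36384 + 445418.44232 = 558598.27281

€558598.27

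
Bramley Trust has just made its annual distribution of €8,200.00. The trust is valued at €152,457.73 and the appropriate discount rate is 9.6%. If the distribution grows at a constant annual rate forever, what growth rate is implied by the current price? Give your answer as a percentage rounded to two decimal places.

4.01%

P = D₀(1+g)/(r−g) ⇒ P(r−g) = D₀(1+g) ⇒ g(P+D₀) = P·r − D₀
g = (P·r − D₀)/(P + D₀) = (€152,457.73×0.096 − €8,200.00) / (€152,457.73 + €8,200.00) = 0.040060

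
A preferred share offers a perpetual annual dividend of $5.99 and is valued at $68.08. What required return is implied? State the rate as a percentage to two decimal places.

8.80%

P = C/r ⇒ r = C/P = $5.99/$68.08 = 0.087985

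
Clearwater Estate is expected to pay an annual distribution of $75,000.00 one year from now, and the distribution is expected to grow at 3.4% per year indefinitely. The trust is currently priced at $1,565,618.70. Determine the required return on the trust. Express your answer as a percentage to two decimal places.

P = D₁/(r − g) ⇒ r = D₁/P + g = $75,000.0000/$1,565,618.70 + 0.034 = 0.047904 + 0.034 = 0.081904

8.19%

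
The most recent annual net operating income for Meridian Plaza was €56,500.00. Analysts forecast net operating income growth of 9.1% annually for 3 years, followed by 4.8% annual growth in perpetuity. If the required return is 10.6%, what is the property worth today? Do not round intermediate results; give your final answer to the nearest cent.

€1144863.75

D_1 = 61641.50000
D_2 = 67250.87650
D_3 = 73370.70626
Terminal value at year 3: TV = D_3×(1+g_2)/(r−g_2) = 76892.50016/0.058 = 1325732.76141
P_0 = D_1/(1+r)^1 + D_2/(1+r)^2 + D_3/(1+r)^3 + TV/(1+r)^3
    = 55733.72514 + 54977.84279 + 54232.21201 + 979919.96870 = 1144863.74863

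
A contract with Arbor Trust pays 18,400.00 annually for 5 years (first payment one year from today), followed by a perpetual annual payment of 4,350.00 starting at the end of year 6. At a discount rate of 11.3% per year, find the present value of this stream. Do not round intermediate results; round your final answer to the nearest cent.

PV of 5-year annuity: 18,400.00 × [1 − (1+0.113)^−5] / 0.113 = 67494.40265
Perpetuity value at year 5: 4,350.00 / 0.113 = 38495.57522
PV of perpetuity: 38495.57522 / (1+0.113)^5 = 22539.01807
Total PV = 67494.40265 + 22539.01807 = 90033.42072

90033.42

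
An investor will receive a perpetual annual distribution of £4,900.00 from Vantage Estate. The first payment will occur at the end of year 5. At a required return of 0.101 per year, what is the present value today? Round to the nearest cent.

Value at end of year 4: C / r = £4,900.00 / 0.101 = £48,514.8515
Discount to today: PV = £48,514.8515 / (1 + 0.101)^4 = £48,514.8515 / 1.469431 = £33,016.07

£33016.07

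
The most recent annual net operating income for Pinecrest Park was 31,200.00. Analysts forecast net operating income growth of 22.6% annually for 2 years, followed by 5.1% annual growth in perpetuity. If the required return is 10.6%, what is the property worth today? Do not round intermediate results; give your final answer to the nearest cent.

D_1 = 38251.20000
D_2 = 46895.97120
Terminal value at year 2: TV = D_2×(1+g_2)/(r−g_2) = 49287.66573/0.055 = 896139.37693
P_0 = D_1/(1+r)^1 + D_2/(1+r)^2 + TV/(1+r)^2
    = 34585.17179 + 38337.63166 + 732597.28861 = 805520.09206

805520.09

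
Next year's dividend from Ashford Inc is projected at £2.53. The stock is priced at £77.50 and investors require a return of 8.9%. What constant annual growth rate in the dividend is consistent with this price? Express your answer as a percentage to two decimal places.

P = D₁/(r−g) ⇒ g = r − D₁/P = 0.089 − £2.53/£77.50 = 0.056355

5.64%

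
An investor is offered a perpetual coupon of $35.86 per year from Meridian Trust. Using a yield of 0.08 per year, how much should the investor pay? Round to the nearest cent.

$448.25

Level perpetuity: PV = C / r = $35.86 / 0.08 = $448.25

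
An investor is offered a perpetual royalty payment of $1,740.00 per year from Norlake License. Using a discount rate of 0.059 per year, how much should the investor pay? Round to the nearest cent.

Level perpetuity: PV = C / r = $1,740.00 / 0.059 = $29,491.53

$29491.53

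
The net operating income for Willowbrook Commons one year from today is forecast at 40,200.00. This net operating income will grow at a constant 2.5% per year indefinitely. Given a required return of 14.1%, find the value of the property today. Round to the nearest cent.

Growing perpetuity: P = D₁ / (r − g) = 40,200.0000 / (0.141 − 0.025) = 346,551.72

346551.72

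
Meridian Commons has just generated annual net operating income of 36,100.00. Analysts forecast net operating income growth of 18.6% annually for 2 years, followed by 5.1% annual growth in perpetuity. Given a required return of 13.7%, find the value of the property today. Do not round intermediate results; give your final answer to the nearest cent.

556954.97

D_1 = 42814.60000
D_2 = 50778.11560
Terminal value at year 2: TV = D_2×(1+g_2)/(r−g_2) = 53367.79950/0.086 = 620555.80809
P_0 = D_1/(1+r)^1 + D_2/(1+r)^2 + TV/(1+r)^2
    = 37655.76077 + 39278.56841 + 480020.64413 = 556954.97331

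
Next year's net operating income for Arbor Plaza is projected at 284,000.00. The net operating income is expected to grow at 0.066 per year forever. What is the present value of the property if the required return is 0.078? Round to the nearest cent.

Growing perpetuity: P = D₁ / (r − g) = 284,000.0000 / (0.078 − 0.066) = 23,666,666.67

23666666.67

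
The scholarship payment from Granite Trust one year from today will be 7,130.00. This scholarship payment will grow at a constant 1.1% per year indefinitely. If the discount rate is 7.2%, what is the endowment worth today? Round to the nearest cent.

Growing perpetuity: P = D₁ / (r − g) = 7,130.0000 / (0.072 − 0.011) = 116,885.25

116885.25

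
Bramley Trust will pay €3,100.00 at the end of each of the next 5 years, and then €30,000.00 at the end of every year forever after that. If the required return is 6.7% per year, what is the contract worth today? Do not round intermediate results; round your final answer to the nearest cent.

€336574.23

PV of 5-year annuity: €3,100.00 × [1 − (1+0.067)^−5] / 0.067 = 12813.36709
Perpetuity value at year 5: €30,000.00 / 0.067 = 447761.19403
PV of perpetuity: 447761.19403 / (1+0.067)^5 = 323760.86738
Total PV = 12813.36709 + 323760.86738 = 336574.23447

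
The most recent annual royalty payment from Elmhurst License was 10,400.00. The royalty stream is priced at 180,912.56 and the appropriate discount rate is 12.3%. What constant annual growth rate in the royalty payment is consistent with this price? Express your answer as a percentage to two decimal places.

P = D₀(1+g)/(r−g) ⇒ P(r−g) = D₀(1+g) ⇒ g(P+D₀) = P·r − D₀
g = (P·r − D₀)/(P + D₀) = (180,912.56×0.123 − 10,400.00) / (180,912.56 + 10,400.00) = 0.061952

6.20%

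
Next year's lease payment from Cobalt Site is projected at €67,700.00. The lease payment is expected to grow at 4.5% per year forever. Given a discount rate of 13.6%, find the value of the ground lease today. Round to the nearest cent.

€743956.04

Growing perpetuity: P = D₁ / (r − g) = €67,700.0000 / (0.136 − 0.045) = €743,956.04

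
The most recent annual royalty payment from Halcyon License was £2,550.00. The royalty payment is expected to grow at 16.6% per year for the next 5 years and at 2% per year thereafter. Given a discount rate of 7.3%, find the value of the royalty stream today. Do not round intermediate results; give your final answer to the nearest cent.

£90837.43

D_1 = 2973.30000
D_2 = 3466.86780
D_3 = 4042.36785
D_4 = 4713.40092
D_5 = 5495.82547
Terminal value at year 5: TV = D_5×(1+g_2)/(r−g_2) = 5605.74198/0.053 = 105768.71662
P_0 = D_1/(1+r)^1 + D_2/(1+r)^2 + D_3/(1+r)^3 + D_4/(1+r)^4 + D_5/(1+r)^5 + TV/(1+r)^5
    = 2771.01584 + 3011.18777 + 3272.17608 + 3555.78501 + 3863.97513 + 74363.29500 = 90837.43483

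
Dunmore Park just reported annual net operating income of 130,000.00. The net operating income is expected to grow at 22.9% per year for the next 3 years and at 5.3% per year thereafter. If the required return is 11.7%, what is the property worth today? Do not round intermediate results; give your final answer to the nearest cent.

D_1 = 159770.00000
D_2 = 196357.33000
D_3 = 241323.15857
Terminal value at year 3: TV = D_3×(1+g_2)/(r−g_2) = 254113.28597/0.064 = 3970520.09335
P_0 = D_1/(1+r)^1 + D_2/(1+r)^2 + D_3/(1+r)^3 + TV/(1+r)^3
    = 143034.91495 + 157376.82227 + 173156.77222 + 2848970.01792 = 3322538.52735

3322538.53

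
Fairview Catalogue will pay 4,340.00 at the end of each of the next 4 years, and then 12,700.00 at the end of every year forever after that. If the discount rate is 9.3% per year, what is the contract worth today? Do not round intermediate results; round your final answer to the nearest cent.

109652.47

PV of 4-year annuity: 4,340.00 × [1 − (1+0.093)^−4] / 0.093 = 13968.29446
Perpetuity value at year 4: 12,700.00 / 0.093 = 136559.13978
PV of perpetuity: 136559.13978 / (1+0.093)^4 = 95684.17674
Total PV = 13968.29446 + 95684.17674 = 109652.47120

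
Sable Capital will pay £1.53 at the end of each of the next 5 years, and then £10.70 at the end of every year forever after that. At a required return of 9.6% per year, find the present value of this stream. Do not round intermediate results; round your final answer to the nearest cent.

£76.34

PV of 5-year annuity: £1.53 × [1 − (1+0.096)^−5] / 0.096 = 5.85966
Perpetuity value at year 5: £10.70 / 0.096 = 111.45833
PV of perpetuity: 111.45833 / (1+0.096)^5 = 70.47901
Total PV = 5.85966 + 70.47901 = 76.33867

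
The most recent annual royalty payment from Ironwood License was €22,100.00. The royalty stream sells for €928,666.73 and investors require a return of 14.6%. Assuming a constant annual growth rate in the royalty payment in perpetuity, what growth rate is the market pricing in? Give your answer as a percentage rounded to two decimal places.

P = D₀(1+g)/(r−g) ⇒ P(r−g) = D₀(1+g) ⇒ g(P+D₀) = P·r − D₀
g = (P·r − D₀)/(P + D₀) = (€928,666.73×0.146 − €22,100.00) / (€928,666.73 + €22,100.00) = 0.119362

11.94%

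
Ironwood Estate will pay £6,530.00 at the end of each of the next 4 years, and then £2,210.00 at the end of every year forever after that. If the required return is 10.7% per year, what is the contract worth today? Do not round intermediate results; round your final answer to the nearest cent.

PV of 4-year annuity: £6,530.00 × [1 − (1+0.107)^−4] / 0.107 = 20389.42035
Perpetuity value at year 4: £2,210.00 / 0.107 = 20654.20561
PV of perpetuity: 20654.20561 / (1+0.107)^4 = 13753.65140
Total PV = 20389.42035 + 13753.65140 = 34143.07175

£34143.07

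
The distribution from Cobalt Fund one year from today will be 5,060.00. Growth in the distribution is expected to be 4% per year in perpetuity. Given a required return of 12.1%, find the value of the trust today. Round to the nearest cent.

Growing perpetuity: P = D₁ / (r − g) = 5,060.0000 / (0.121 − 0.04) = 62,469.14

62469.14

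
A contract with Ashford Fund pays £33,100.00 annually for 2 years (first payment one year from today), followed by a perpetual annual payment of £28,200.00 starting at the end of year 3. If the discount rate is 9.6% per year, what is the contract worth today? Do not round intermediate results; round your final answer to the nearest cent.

PV of 2-year annuity: £33,100.00 × [1 − (1+0.096)^−2] / 0.096 = 57756.14044
Perpetuity value at year 2: £28,200.00 / 0.096 = 293750.00000
PV of perpetuity: 293750.00000 / (1+0.096)^2 = 244543.86222
Total PV = 57756.14044 + 244543.86222 = 302300.00266

£302300.00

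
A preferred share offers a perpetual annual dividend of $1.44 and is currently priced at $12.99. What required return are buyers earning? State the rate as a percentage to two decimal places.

11.09%

P = C/r ⇒ r = C/P = $1.44/$12.99 = 0.110855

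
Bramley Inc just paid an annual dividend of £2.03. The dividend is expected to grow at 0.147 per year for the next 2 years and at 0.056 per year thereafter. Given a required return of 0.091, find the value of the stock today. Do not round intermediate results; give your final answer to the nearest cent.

£72.07

D_1 = 2.32841
D_2 = 2.67069
Terminal value at year 2: TV = D_2×(1+g_2)/(r−g_2) = 2.82024/0.035 = 80.57842
P_0 = D_1/(1+r)^1 + D_2/(1+r)^2 + TV/(1+r)^2
    = 2.13420 + 2.24374 + 67.69697 = 72.07491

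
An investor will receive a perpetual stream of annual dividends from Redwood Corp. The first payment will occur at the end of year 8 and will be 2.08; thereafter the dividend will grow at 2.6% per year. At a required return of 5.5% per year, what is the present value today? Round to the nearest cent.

49.31

Value at end of year 7: C₁ / (r − g) = 2.08 / (0.055 − 0.026) = 71.7241
Discount to today: PV = 71.7241 / (1 + 0.055)^7 = 71.7241 / 1.454679 = 49.31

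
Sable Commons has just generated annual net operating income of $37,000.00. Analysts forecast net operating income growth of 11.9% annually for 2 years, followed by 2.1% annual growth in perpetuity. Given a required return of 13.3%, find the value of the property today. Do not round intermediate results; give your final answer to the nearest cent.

D_1 = 41403.00000
D_2 = 46329.95700
Terminal value at year 2: TV = D_2×(1+g_2)/(r−g_2) = 47302.88610/0.112 = 422347.19729
P_0 = D_1/(1+r)^1 + D_2/(1+r)^2 + TV/(1+r)^2
    = 36542.80671 + 36091.26276 + 329010.52926 = 401644.59873

$401644.60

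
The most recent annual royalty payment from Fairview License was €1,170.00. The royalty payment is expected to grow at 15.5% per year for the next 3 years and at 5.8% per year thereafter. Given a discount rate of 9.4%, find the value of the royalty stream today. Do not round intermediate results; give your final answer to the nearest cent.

€44379.64

D_1 = 1351.35000
D_2 = 1560.80925
D_3 = 1802.73468
Terminal value at year 3: TV = D_3×(1+g_2)/(r−g_2) = 1907.29330/0.036 = 52980.36932
P_0 = D_1/(1+r)^1 + D_2/(1+r)^2 + D_3/(1+r)^3 + TV/(1+r)^3
    = 1235.23766 + 1304.11289 + 1376.82850 + 40463.45992 = 44379.63897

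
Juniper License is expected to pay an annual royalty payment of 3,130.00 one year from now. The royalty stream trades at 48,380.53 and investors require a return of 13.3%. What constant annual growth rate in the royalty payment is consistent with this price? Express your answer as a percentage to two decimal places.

P = D₁/(r−g) ⇒ g = r − D₁/P = 0.133 − 3,130.00/48,380.53 = 0.068305

6.83%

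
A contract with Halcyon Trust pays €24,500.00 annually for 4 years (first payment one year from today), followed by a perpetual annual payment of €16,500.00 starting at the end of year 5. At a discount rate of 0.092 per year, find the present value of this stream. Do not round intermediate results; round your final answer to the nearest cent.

€205152.22

PV of 4-year annuity: €24,500.00 × [1 − (1+0.092)^−4] / 0.092 = 79025.94213
Perpetuity value at year 4: €16,500.00 / 0.092 = 179347.82609
PV of perpetuity: 179347.82609 / (1+0.092)^4 = 126126.27322
Total PV = 79025.94213 + 126126.27322 = 205152.21535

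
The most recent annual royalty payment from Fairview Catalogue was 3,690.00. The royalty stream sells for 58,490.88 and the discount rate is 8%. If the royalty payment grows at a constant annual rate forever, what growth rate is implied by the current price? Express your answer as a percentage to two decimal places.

1.59%

P = D₀(1+g)/(r−g) ⇒ P(r−g) = D₀(1+g) ⇒ g(P+D₀) = P·r − D₀
g = (P·r − D₀)/(P + D₀) = (58,490.88×0.08 − 3,690.00) / (58,490.88 + 3,690.00) = 0.015910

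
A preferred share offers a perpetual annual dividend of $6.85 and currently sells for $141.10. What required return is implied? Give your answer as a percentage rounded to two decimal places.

P = C/r ⇒ r = C/P = $6.85/$141.10 = 0.048547

4.85%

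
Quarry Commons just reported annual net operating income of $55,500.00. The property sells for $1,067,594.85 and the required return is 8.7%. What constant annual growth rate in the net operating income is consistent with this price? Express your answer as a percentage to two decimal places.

3.33%

P = D₀(1+g)/(r−g) ⇒ P(r−g) = D₀(1+g) ⇒ g(P+D₀) = P·r − D₀
g = (P·r − D₀)/(P + D₀) = ($1,067,594.85×0.087 − $55,500.00) / ($1,067,594.85 + $55,500.00) = 0.033284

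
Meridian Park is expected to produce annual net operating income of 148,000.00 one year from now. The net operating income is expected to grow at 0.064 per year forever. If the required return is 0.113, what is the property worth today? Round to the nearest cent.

Growing perpetuity: P = D₁ / (r − g) = 148,000.0000 / (0.113 − 0.064) = 3,020,408.16

3020408.16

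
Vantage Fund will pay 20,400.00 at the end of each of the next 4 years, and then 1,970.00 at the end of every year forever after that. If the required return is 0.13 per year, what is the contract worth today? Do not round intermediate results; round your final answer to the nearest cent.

PV of 4-year annuity: 20,400.00 × [1 − (1+0.13)^−4] / 0.13 = 60679.21504
Perpetuity value at year 4: 1,970.00 / 0.13 = 15153.84615
PV of perpetuity: 15153.84615 / (1+0.13)^4 = 9294.13764
Total PV = 60679.21504 + 9294.13764 = 69973.35268

69973.35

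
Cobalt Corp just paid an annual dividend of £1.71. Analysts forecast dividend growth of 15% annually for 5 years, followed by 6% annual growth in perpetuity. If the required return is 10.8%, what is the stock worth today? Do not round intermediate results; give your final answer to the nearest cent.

D_1 = 1.96650
D_2 = 2.26147
D_3 = 2.60070
D_4 = 2.99080
D_5 = 3.43942
Terminal value at year 5: TV = D_5×(1+g_2)/(r−g_2) = 3.64579/0.048 = 75.95388
P_0 = D_1/(1+r)^1 + D_2/(1+r)^2 + D_3/(1+r)^3 + D_4/(1+r)^4 + D_5/(1+r)^5 + TV/(1+r)^5
    = 1.77482 + 1.84210 + 1.91192 + 1.98440 + 2.05962 + 45.48321 = 55.05607

£55.06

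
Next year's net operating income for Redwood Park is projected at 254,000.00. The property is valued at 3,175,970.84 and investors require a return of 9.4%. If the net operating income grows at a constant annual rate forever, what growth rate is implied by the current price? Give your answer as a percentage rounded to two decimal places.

P = D₁/(r−g) ⇒ g = r − D₁/P = 0.094 − 254,000.00/3,175,970.84 = 0.014024

1.40%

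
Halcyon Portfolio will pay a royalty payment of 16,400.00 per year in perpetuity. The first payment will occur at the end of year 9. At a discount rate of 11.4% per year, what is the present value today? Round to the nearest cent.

60653.72

Value at end of year 8: C / r = 16,400.00 / 0.114 = 143,859.6491
Discount to today: PV = 143,859.6491 / (1 + 0.114)^8 = 143,859.6491 / 2.371819 = 60,653.72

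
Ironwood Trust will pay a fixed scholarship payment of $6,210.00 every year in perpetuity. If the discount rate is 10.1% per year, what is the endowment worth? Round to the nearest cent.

Level perpetuity: PV = C / r = $6,210.00 / 0.101 = $61,485.15

$61485.15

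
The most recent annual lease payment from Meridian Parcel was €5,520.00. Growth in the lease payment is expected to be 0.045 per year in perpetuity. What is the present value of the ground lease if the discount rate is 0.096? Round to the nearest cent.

D₁ = D₀ × (1 + g) = €5,520.00 × 1.045 = €5,768.4000
Growing perpetuity: P = D₁ / (r − g) = €5,768.4000 / (0.096 − 0.045) = €113,105.88

€113105.88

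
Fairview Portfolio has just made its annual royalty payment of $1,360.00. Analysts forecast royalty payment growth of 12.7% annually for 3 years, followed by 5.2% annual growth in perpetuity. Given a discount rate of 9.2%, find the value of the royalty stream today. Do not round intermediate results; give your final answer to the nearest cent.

$43665.81

D_1 = 1532.72000
D_2 = 1727.37544
D_3 = 1946.75212
Terminal value at year 3: TV = D_3×(1+g_2)/(r−g_2) = 2047.98323/0.04 = 51199.58078
P_0 = D_1/(1+r)^1 + D_2/(1+r)^2 + D_3/(1+r)^3 + TV/(1+r)^3
    = 1403.58974 + 1448.57659 + 1495.00533 + 39318.64021 = 43665.81188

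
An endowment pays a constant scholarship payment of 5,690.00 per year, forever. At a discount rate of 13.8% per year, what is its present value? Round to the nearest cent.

Level perpetuity: PV = C / r = 5,690.00 / 0.138 = 41,231.88

41231.88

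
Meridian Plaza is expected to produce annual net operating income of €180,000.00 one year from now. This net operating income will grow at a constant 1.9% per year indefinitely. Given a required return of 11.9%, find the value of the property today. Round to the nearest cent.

€1800000.00

Growing perpetuity: P = D₁ / (r − g) = €180,000.0000 / (0.119 − 0.019) = €1,800,000.00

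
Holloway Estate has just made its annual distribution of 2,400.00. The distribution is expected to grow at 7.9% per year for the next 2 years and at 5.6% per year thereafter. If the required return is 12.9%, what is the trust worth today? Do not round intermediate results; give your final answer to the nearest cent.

D_1 = 2589.60000
D_2 = 2794.17840
Terminal value at year 2: TV = D_2×(1+g_2)/(r−g_2) = 2950.65239/0.073 = 40419.89576
P_0 = D_1/(1+r)^1 + D_2/(1+r)^2 + TV/(1+r)^2
    = 2293.71125 + 2192.12971 + 31710.80780 = 36196.64875

36196.65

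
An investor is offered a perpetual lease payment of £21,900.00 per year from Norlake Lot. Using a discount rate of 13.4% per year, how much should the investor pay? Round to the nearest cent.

Level perpetuity: PV = C / r = £21,900.00 / 0.134 = £163,432.84

£163432.84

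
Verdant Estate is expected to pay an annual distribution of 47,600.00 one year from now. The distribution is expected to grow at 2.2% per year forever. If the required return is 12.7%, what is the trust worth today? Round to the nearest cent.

Growing perpetuity: P = D₁ / (r − g) = 47,600.0000 / (0.127 − 0.022) = 453,333.33

453333.33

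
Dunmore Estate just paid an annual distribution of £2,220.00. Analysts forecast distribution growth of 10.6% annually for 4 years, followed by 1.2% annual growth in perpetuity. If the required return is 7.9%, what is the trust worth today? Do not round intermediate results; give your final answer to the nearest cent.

D_1 = 2455.32000
D_2 = 2715.58392
D_3 = 3003.43582
D_4 = 3321.80001
Terminal value at year 4: TV = D_4×(1+g_2)/(r−g_2) = 3361.66161/0.067 = 50174.05391
P_0 = D_1/(1+r)^1 + D_2/(1+r)^2 + D_3/(1+r)^3 + D_4/(1+r)^4 + TV/(1+r)^4
    = 2275.55144 + 2332.49295 + 2390.85931 + 2450.68619 + 37016.33470 = 46465.92459

£46465.92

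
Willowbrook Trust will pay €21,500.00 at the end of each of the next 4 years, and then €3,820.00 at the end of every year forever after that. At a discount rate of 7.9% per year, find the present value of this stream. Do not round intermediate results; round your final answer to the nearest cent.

PV of 4-year annuity: €21,500.00 × [1 − (1+0.079)^−4] / 0.079 = 71369.52243
Perpetuity value at year 4: €3,820.00 / 0.079 = 48354.43038
PV of perpetuity: 48354.43038 / (1+0.079)^4 = 35673.89198
Total PV = 71369.52243 + 35673.89198 = 107043.41441

€107043.41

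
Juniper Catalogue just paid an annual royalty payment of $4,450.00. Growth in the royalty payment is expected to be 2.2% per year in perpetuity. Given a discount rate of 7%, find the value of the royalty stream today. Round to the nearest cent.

D₁ = D₀ × (1 + g) = $4,450.00 × 1.022 = $4,547.9000
Growing perpetuity: P = D₁ / (r − g) = $4,547.9000 / (0.07 − 0.022) = $94,747.92

$94747.92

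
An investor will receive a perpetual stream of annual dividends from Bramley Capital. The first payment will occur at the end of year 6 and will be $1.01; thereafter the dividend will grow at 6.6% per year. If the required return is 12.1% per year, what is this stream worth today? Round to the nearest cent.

Value at end of year 5: C₁ / (r − g) = $1.01 / (0.121 − 0.066) = $18.3636
Discount to today: PV = $18.3636 / (1 + 0.121)^5 = $18.3636 / 1.770223 = $10.37

$10.37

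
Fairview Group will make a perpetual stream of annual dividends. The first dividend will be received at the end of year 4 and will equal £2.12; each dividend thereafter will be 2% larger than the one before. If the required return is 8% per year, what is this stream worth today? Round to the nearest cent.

£28.05

Value at end of year 3: C₁ / (r − g) = £2.12 / (0.08 − 0.02) = £35.3333
Discount to today: PV = £35.3333 / (1 + 0.08)^3 = £35.3333 / 1.259712 = £28.05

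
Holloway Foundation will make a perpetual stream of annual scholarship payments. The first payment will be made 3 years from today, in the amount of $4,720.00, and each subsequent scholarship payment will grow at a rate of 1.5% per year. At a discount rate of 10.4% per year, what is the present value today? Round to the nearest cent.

$43512.48

Value at end of year 2: C₁ / (r − g) = $4,720.00 / (0.104 − 0.015) = $53,033.7079
Discount to today: PV = $53,033.7079 / (1 + 0.104)^2 = $53,033.7079 / 1.218816 = $43,512.48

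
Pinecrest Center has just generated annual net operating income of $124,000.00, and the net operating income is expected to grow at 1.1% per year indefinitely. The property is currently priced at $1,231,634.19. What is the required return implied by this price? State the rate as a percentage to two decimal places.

D₁ = $124,000.00 × 1.011 = $125,364.0000
P = D₁/(r − g) ⇒ r = D₁/P + g = $125,364.0000/$1,231,634.19 + 0.011 = 0.101787 + 0.011 = 0.112787

11.28%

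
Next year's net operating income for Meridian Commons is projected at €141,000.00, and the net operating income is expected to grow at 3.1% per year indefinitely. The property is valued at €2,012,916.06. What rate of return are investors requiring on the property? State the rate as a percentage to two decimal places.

P = D₁/(r − g) ⇒ r = D₁/P + g = €141,000.0000/€2,012,916.06 + 0.031 = 0.070048 + 0.031 = 0.101048

10.10%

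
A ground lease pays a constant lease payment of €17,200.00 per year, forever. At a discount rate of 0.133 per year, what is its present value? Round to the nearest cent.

Level perpetuity: PV = C / r = €17,200.00 / 0.133 = €129,323.31

€129323.31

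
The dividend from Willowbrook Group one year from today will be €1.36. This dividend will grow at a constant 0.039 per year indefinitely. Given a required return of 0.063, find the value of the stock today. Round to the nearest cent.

Growing perpetuity: P = D₁ / (r − g) = €1.3600 / (0.063 − 0.039) = €56.67

€56.67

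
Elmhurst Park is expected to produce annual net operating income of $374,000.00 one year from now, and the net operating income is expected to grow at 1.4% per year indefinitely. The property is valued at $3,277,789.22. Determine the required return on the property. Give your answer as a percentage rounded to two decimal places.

12.81%

P = D₁/(r − g) ⇒ r = D₁/P + g = $374,000.0000/$3,277,789.22 + 0.014 = 0.114101 + 0.014 = 0.128101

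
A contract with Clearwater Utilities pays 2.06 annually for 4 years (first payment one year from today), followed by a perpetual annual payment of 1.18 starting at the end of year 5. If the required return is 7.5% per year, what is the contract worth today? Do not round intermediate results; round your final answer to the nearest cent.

18.68

PV of 4-year annuity: 2.06 × [1 − (1+0.075)^−4] / 0.075 = 6.89961
Perpetuity value at year 4: 1.18 / 0.075 = 15.73333
PV of perpetuity: 15.73333 / (1+0.075)^4 = 11.78113
Total PV = 6.89961 + 11.78113 = 18.68074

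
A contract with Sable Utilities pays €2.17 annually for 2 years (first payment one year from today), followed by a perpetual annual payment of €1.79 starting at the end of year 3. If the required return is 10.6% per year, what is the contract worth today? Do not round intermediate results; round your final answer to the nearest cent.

€17.54

PV of 2-year annuity: €2.17 × [1 − (1+0.106)^−2] / 0.106 = 3.73601
Perpetuity value at year 2: €1.79 / 0.106 = 16.88679
PV of perpetuity: 16.88679 / (1+0.106)^2 = 13.80502
Total PV = 3.73601 + 13.80502 = 17.54102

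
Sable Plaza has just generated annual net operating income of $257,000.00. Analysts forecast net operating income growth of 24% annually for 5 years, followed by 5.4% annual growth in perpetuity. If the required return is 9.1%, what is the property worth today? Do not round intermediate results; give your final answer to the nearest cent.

D_1 = 318680.00000
D_2 = 395163.20000
D_3 = 490002.36800
D_4 = 607602.93632
D_5 = 753427.64104
Terminal value at year 5: TV = D_5×(1+g_2)/(r−g_2) = 794112.73365/0.037 = 21462506.31494
P_0 = D_1/(1+r)^1 + D_2/(1+r)^2 + D_3/(1+r)^3 + D_4/(1+r)^4 + D_5/(1+r)^5 + TV/(1+r)^5
    = 292098.99175 + 331991.52133 + 377332.25156 + 428865.25383 + 487436.21884 + 13885345.26095 = 15803069.49826

$15803069.50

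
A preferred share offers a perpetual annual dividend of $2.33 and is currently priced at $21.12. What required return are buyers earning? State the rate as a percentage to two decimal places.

11.03%

P = C/r ⇒ r = C/P = $2.33/$21.12 = 0.110322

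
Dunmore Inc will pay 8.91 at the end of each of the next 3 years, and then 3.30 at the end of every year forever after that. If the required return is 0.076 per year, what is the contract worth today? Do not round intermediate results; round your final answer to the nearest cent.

PV of 3-year annuity: 8.91 × [1 − (1+0.076)^−3] / 0.076 = 23.12868
Perpetuity value at year 3: 3.30 / 0.076 = 43.42105
PV of perpetuity: 43.42105 / (1+0.076)^3 = 34.85488
Total PV = 23.12868 + 34.85488 = 57.98355

57.98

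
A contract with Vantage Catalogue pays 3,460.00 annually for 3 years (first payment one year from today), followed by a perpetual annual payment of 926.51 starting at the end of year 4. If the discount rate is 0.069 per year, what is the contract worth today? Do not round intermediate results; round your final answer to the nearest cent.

20088.53

PV of 3-year annuity: 3,460.00 × [1 − (1+0.069)^−3] / 0.069 = 9096.74883
Perpetuity value at year 3: 926.51 / 0.069 = 13427.68116
PV of perpetuity: 13427.68116 / (1+0.069)^3 = 10991.77690
Total PV = 9096.74883 + 10991.77690 = 20088.52572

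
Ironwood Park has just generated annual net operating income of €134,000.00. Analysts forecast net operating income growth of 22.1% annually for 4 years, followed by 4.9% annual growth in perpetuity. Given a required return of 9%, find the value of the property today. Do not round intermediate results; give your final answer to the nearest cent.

€6115843.21

D_1 = 163614.00000
D_2 = 199772.69400
D_3 = 243922.45937
D_4 = 297829.32290
Terminal value at year 4: TV = D_4×(1+g_2)/(r−g_2) = 312422.95972/0.041 = 7620072.18823
P_0 = D_1/(1+r)^1 + D_2/(1+r)^2 + D_3/(1+r)^3 + D_4/(1+r)^4 + TV/(1+r)^4
    = 150104.58716 + 168144.67974 + 188352.89354 + 210989.80093 + 5398251.24828 = 6115843.20966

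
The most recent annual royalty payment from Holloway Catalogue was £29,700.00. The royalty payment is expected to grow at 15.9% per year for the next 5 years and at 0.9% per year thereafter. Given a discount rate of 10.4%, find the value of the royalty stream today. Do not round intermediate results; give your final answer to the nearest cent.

£574474.53

D_1 = 34422.30000
D_2 = 39895.44570
D_3 = 46238.82157
D_4 = 53590.79420
D_5 = 62111.73047
Terminal value at year 5: TV = D_5×(1+g_2)/(r−g_2) = 62670.73605/0.095 = 659691.95839
P_0 = D_1/(1+r)^1 + D_2/(1+r)^2 + D_3/(1+r)^3 + D_4/(1+r)^4 + D_5/(1+r)^5 + TV/(1+r)^5
    = 31179.61957 + 32732.95206 + 34363.66978 + 36075.62797 + 37872.87393 + 402249.78729 = 574474.53060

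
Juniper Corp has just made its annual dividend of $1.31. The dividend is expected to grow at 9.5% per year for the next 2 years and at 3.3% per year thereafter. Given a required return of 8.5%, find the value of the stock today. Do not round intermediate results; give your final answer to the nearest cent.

$29.16

D_1 = 1.43445
D_2 = 1.57072
Terminal value at year 2: TV = D_2×(1+g_2)/(r−g_2) = 1.62256/0.052 = 31.20301
P_0 = D_1/(1+r)^1 + D_2/(1+r)^2 + TV/(1+r)^2
    = 1.32207 + 1.33426 + 26.50556 = 29.16190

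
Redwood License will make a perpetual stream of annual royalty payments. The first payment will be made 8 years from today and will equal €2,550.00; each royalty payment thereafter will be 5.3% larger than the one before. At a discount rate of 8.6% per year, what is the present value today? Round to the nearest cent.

€43372.80

Value at end of year 7: C₁ / (r − g) = €2,550.00 / (0.086 − 0.053) = €77,272.7273
Discount to today: PV = €77,272.7273 / (1 + 0.086)^7 = €77,272.7273 / 1.781594 = €43,372.80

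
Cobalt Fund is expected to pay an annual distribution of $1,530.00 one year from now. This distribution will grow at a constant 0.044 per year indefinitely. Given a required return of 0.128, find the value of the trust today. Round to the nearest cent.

$18214.29

Growing perpetuity: P = D₁ / (r − g) = $1,530.0000 / (0.128 − 0.044) = $18,214.29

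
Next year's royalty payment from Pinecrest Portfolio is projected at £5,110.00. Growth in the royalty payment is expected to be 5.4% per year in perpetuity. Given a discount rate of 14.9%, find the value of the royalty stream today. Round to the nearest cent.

£53789.47

Growing perpetuity: P = D₁ / (r − g) = £5,110.0000 / (0.149 − 0.054) = £53,789.47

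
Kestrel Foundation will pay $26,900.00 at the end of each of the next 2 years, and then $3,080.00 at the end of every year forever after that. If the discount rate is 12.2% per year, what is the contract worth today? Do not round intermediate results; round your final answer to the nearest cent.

$65397.37

PV of 2-year annuity: $26,900.00 × [1 − (1+0.122)^−2] / 0.122 = 45343.17697
Perpetuity value at year 2: $3,080.00 / 0.122 = 25245.90164
PV of perpetuity: 25245.90164 / (1+0.122)^2 = 20054.19216
Total PV = 45343.17697 + 20054.19216 = 65397.36913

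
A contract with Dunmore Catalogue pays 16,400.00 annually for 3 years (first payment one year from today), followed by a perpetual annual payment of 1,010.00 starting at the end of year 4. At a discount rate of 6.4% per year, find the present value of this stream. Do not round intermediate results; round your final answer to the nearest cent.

56616.34

PV of 3-year annuity: 16,400.00 × [1 − (1+0.064)^−3] / 0.064 = 43514.97915
Perpetuity value at year 3: 1,010.00 / 0.064 = 15781.25000
PV of perpetuity: 15781.25000 / (1+0.064)^3 = 13101.36409
Total PV = 43514.97915 + 13101.36409 = 56616.34324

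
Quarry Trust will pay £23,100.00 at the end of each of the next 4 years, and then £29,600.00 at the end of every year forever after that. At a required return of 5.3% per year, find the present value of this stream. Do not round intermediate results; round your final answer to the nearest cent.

£535601.61

PV of 4-year annuity: £23,100.00 × [1 − (1+0.053)^−4] / 0.053 = 81343.84386
Perpetuity value at year 4: £29,600.00 / 0.053 = 558490.56604
PV of perpetuity: 558490.56604 / (1+0.053)^4 = 454257.76178
Total PV = 81343.84386 + 454257.76178 = 535601.60564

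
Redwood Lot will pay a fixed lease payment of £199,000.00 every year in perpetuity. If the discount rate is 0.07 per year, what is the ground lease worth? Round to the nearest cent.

£2842857.14

Level perpetuity: PV = C / r = £199,000.00 / 0.07 = £2,842,857.14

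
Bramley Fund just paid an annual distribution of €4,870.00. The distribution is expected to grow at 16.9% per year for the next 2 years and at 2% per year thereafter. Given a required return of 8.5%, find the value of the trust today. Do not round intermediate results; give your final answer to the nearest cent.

D_1 = 5693.03000
D_2 = 6655.15207
Terminal value at year 2: TV = D_2×(1+g_2)/(r−g_2) = 6788.25511/0.065 = 104434.69402
P_0 = D_1/(1+r)^1 + D_2/(1+r)^2 + TV/(1+r)^2
    = 5247.03226 + 5653.25411 + 88712.60296 = 99612.88933

€99612.89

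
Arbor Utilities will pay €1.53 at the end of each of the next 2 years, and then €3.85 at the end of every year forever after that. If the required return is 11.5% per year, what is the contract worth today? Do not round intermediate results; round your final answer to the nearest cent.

PV of 2-year annuity: €1.53 × [1 − (1+0.115)^−2] / 0.115 = 2.60287
Perpetuity value at year 2: €3.85 / 0.115 = 33.47826
PV of perpetuity: 33.47826 / (1+0.115)^2 = 26.92856
Total PV = 2.60287 + 26.92856 = 29.53143

€29.53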